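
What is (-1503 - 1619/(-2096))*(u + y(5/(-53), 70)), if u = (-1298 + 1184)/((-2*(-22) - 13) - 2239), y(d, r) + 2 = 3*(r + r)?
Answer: -484400684967/771328 ≈ -6.2801e+5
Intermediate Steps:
y(d, r) = -2 + 6*r (y(d, r) = -2 + 3*(r + r) = -2 + 3*(2*r) = -2 + 6*r)
u = 19/368 (u = -114/((44 - 13) - 2239) = -114/(31 - 2239) = -114/(-2208) = -114*(-1/2208) = 19/368 ≈ 0.051630)
(-1503 - 1619/(-2096))*(u + y(5/(-53), 70)) = (-1503 - 1619/(-2096))*(19/368 + (-2 + 6*70)) = (-1503 - 1619*(-1/2096))*(19/368 + (-2 + 420)) = (-1503 + 1619/2096)*(19/368 + 418) = -3148669/2096*153843/368 = -484400684967/771328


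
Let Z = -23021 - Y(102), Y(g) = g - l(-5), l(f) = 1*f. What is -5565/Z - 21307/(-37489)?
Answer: 100202083/123863656 ≈ 0.80897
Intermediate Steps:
l(f) = f
Y(g) = 5 + g (Y(g) = g - 1*(-5) = g + 5 = 5 + g)
Z = -23128 (Z = -23021 - (5 + 102) = -23021 - 1*107 = -23021 - 107 = -23128)
-5565/Z - 21307/(-37489) = -5565/(-23128) - 21307/(-37489) = -5565*(-1/23128) - 21307*(-1/37489) = 795/3304 + 21307/37489 = 100202083/123863656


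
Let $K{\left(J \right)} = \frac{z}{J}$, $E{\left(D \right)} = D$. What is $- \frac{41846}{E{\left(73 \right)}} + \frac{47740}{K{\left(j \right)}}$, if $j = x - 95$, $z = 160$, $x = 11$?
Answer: $- \frac{3742963}{146} \approx -25637.0$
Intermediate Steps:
$j = -84$ ($j = 11 - 95 = -84$)
$K{\left(J \right)} = \frac{160}{J}$
$- \frac{41846}{E{\left(73 \right)}} + \frac{47740}{K{\left(j \right)}} = - \frac{41846}{73} + \frac{47740}{160 \frac{1}{-84}} = \left(-41846\right) \frac{1}{73} + \frac{47740}{160 \left(- \frac{1}{84}\right)} = - \frac{41846}{73} + \frac{47740}{- \frac{40}{21}} = - \frac{41846}{73} + 47740 \left(- \frac{21}{40}\right) = - \frac{41846}{73} - \frac{50127}{2} = - \frac{3742963}{146}$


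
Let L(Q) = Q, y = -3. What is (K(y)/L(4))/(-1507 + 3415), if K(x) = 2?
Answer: 1/3816 ≈ 0.00026205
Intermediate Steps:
(K(y)/L(4))/(-1507 + 3415) = (2/4)/(-1507 + 3415) = (2*(1/4))/1908 = (1/2)*(1/1908) = 1/3816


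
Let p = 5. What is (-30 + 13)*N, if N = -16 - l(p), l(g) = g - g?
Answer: 272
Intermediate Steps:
l(g) = 0
N = -16 (N = -16 - 1*0 = -16 + 0 = -16)
(-30 + 13)*N = (-30 + 13)*(-16) = -17*(-16) = 272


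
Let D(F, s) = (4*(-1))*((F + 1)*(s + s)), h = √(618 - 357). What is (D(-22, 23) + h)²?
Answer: 14930757 + 23184*√29 ≈ 1.5056e+7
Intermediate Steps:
h = 3*√29 (h = √261 = 3*√29 ≈ 16.155)
D(F, s) = -8*s*(1 + F) (D(F, s) = -4*(1 + F)*2*s = -8*s*(1 + F))
(D(-22, 23) + h)² = (-8*23*(1 - 22) + 3*√29)² = (-8*23*(-21) + 3*√29)² = (3864 + 3*√29)²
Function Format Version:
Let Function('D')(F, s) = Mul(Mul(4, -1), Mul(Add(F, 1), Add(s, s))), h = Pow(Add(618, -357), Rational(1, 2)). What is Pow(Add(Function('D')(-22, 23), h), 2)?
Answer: Add(14930757, Mul(23184, Pow(29, Rational(1, 2)))) ≈ 1.5056e+7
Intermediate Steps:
h = Mul(3, Pow(29, Rational(1, 2))) (h = Pow(261, Rational(1, 2)) = Mul(3, Pow(29, Rational(1, 2))) ≈ 16.155)
Function('D')(F, s) = Mul(-8, s, Add(1, F)) (Function('D')(F, s) = Mul(-4, Mul(Add(1, F), Mul(2, s))) = Mul(-4, Mul(2, s, Add(1, F))) = Mul(-8, s, Add(1, F)))
Pow(Add(Function('D')(-22, 23), h), 2) = Pow(Add(Mul(-8, 23, Add(1, -22)), Mul(3, Pow(29, Rational(1, 2)))), 2) = Pow(Add(Mul(-8, 23, -21), Mul(3, Pow(29, Rational(1, 2)))), 2) = Pow(Add(3864, Mul(3, Pow(29, Rational(1, 2)))), 2)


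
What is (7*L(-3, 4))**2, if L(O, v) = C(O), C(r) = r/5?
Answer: 441/25 ≈ 17.640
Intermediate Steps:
C(r) = r/5 (C(r) = r*(1/5) = r/5)
L(O, v) = O/5
(7*L(-3, 4))**2 = (7*((1/5)*(-3)))**2 = (7*(-3/5))**2 = (-21/5)**2 = 441/25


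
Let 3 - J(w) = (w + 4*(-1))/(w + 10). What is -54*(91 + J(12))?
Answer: -55620/11 ≈ -5056.4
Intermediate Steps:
J(w) = 3 - (-4 + w)/(10 + w) (J(w) = 3 - (w + 4*(-1))/(w + 10) = 3 - (w - 4)/(10 + w) = 3 - (-4 + w)/(10 + w))
-54*(91 + J(12)) = -54*(91 + 2*(17 + 12)/(10 + 12)) = -54*(91 + 2*29/22) = -54*(91 + 2*(1/22)*29) = -54*(91 + 29/11) = -54*1030/11 = -55620/11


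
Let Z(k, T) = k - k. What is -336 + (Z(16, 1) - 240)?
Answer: -576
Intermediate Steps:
Z(k, T) = 0
-336 + (Z(16, 1) - 240) = -336 + (0 - 240) = -336 - 240 = -576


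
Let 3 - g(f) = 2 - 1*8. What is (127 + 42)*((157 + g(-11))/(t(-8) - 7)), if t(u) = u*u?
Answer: 28054/57 ≈ 492.18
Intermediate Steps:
t(u) = u²
g(f) = 9 (g(f) = 3 - (2 - 1*8) = 3 - (2 - 8) = 3 - 1*(-6) = 3 + 6 = 9)
(127 + 42)*((157 + g(-11))/(t(-8) - 7)) = (127 + 42)*((157 + 9)/((-8)² - 7)) = 169*(166/(64 - 7)) = 169*(166/57) = 28054/57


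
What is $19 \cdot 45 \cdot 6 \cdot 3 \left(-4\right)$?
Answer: $-61560$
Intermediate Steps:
$19 \cdot 45 \cdot 6 \cdot 3 \left(-4\right) = 855 \cdot 18 \left(-4\right) = 855 \left(-72\right) = -61560$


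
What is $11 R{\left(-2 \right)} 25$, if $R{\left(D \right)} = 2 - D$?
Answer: $1100$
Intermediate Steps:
$11 R{\left(-2 \right)} 25 = 11 \left(2 - -2\right) 25 = 11 \left(2 + 2\right) 25 = 11 \cdot 4 \cdot 25 = 44 \cdot 25 = 1100$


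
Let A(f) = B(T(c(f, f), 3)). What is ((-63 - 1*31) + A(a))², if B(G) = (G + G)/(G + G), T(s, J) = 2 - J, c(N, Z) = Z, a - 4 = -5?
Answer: 8649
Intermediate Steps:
a = -1 (a = 4 - 5 = -1)
B(G) = 1 (B(G) = (2*G)/((2*G)) = (2*G)*(1/(2*G)) = 1)
A(f) = 1
((-63 - 1*31) + A(a))² = ((-63 - 1*31) + 1)² = ((-63 - 31) + 1)² = (-94 + 1)² = (-93)² = 8649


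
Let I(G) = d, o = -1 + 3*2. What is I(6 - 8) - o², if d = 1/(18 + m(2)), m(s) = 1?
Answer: -474/19 ≈ -24.947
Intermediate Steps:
o = 5 (o = -1 + 6 = 5)
d = 1/19 (d = 1/(18 + 1) = 1/19 ≈ 0.052632)
I(G) = 1/19
I(6 - 8) - o² = 1/19 - 1*5² = 1/19 - 1*25 = 1/19 - 25 = -474/19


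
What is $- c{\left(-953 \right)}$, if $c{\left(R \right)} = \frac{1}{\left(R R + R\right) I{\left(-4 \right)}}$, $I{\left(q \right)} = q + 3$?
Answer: $\frac{1}{907256} \approx 1.1022 \cdot 10^{-6}$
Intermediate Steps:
$I{\left(q \right)} = 3 + q$
$c{\left(R \right)} = \frac{1}{- R - R^{2}}$ ($c{\left(R \right)} = \frac{1}{\left(R R + R\right) \left(3 - 4\right)} = \frac{1}{\left(R^{2} + R\right) \left(-1\right)} = \frac{1}{\left(R + R^{2}\right) \left(-1\right)} = \frac{1}{- R - R^{2}}$)
$- c{\left(-953 \right)} = - \frac{-1}{\left(-953\right) \left(1 - 953\right)} = - \frac{\left(-1\right) \left(-1\right)}{953 \left(-952\right)} = - \frac{\left(-1\right) \left(-1\right) \left(-1\right)}{953 \cdot 952} = \left(-1\right) \left(- \frac{1}{907256}\right) = \frac{1}{907256}$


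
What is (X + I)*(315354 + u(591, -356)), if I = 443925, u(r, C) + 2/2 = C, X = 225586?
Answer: 210893956467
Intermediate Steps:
u(r, C) = -1 + C
(X + I)*(315354 + u(591, -356)) = (225586 + 443925)*(315354 + (-1 - 356)) = 669511*(315354 - 357) = 669511*314997 = 210893956467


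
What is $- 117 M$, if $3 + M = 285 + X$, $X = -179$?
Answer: $-12051$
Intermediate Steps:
$M = 103$ ($M = -3 + \left(285 - 179\right) = -3 + 106 = 103$)
$- 117 M = \left(-117\right) 103 = -12051$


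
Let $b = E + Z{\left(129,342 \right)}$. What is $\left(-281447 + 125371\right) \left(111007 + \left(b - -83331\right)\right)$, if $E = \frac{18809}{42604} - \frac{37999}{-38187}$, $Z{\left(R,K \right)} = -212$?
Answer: $- \frac{12323355352349447413}{406729737} \approx -3.0299 \cdot 10^{10}$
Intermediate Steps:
$E = \frac{2337168679}{1626918948}$ ($E = 18809 \cdot \frac{1}{42604} - - \frac{37999}{38187} = \frac{18809}{42604} + \frac{37999}{38187} = \frac{2337168679}{1626918948} \approx 1.4366$)
$b = - \frac{342569648297}{1626918948}$ ($b = \frac{2337168679}{1626918948} - 212 = - \frac{342569648297}{1626918948} \approx -210.56$)
$\left(-281447 + 125371\right) \left(111007 + \left(b - -83331\right)\right) = \left(-281447 + 125371\right) \left(111007 - - \frac{135230213207491}{1626918948}\right) = - 156076 \left(111007 + \left(- \frac{342569648297}{1626918948} + 83331\right)\right) = - 156076 \left(111007 + \frac{135230213207491}{1626918948}\right) = \left(-156076\right) \frac{315829604868127}{1626918948} = - \frac{12323355352349447413}{406729737}$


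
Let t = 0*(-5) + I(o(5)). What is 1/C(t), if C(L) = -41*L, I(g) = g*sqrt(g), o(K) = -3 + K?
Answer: -sqrt(2)/164 ≈ -0.0086233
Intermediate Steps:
I(g) = g**(3/2)
t = 2*sqrt(2) (t = 0*(-5) + (-3 + 5)**(3/2) = 0 + 2**(3/2) = 0 + 2*sqrt(2) = 2*sqrt(2) ≈ 2.8284)
1/C(t) = 1/(-82*sqrt(2)) = -sqrt(2)/164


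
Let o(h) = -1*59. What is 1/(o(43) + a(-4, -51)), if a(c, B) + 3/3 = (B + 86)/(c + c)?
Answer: -8/515 ≈ -0.015534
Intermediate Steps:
a(c, B) = -1 + (86 + B)/(2*c) (a(c, B) = -1 + (B + 86)/(c + c) = -1 + (86 + B)/((2*c)) = -1 + (86 + B)*(1/(2*c)) = -1 + (86 + B)/(2*c))
o(h) = -59
1/(o(43) + a(-4, -51)) = 1/(-59 + (43 + (½)*(-51) - 1*(-4))/(-4)) = 1/(-59 - (43 - 51/2 + 4)/4) = 1/(-59 - ¼*43/2) = 1/(-59 - 43/8) = 1/(-515/8) = -8/515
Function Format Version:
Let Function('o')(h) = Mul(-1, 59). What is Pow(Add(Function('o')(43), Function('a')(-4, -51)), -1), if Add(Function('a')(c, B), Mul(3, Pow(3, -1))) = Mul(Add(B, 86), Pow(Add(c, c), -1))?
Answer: Rational(-8, 515) ≈ -0.015534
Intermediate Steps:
Function('a')(c, B) = Add(-1, Mul(Rational(1, 2), Pow(c, -1), Add(86, B))) (Function('a')(c, B) = Add(-1, Mul(Add(B, 86), Pow(Add(c, c), -1))) = Add(-1, Mul(Add(86, B), Pow(Mul(2, c), -1))) = Add(-1, Mul(Add(86, B), Mul(Rational(1, 2), Pow(c, -1)))) = Add(-1, Mul(Rational(1, 2), Pow(c, -1), Add(86, B))))
Function('o')(h) = -59
Pow(Add(Function('o')(43), Function('a')(-4, -51)), -1) = Pow(Add(-59, Mul(Pow(-4, -1), Add(43, Mul(Rational(1, 2), -51), Mul(-1, -4)))), -1) = Pow(Add(-59, Mul(Rational(-1, 4), Add(43, Rational(-51, 2), 4))), -1) = Pow(Add(-59, Mul(Rational(-1, 4), Rational(43, 2))), -1) = Pow(Add(-59, Rational(-43, 8)), -1) = Pow(Rational(-515, 8), -1) = Rational(-8, 515)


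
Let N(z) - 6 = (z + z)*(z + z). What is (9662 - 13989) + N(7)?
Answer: -4125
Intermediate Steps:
N(z) = 6 + 4*z**2 (N(z) = 6 + (z + z)*(z + z) = 6 + (2*z)*(2*z) = 6 + 4*z**2)
(9662 - 13989) + N(7) = (9662 - 13989) + (6 + 4*7**2) = -4327 + (6 + 4*49) = -4327 + (6 + 196) = -4327 + 202 = -4125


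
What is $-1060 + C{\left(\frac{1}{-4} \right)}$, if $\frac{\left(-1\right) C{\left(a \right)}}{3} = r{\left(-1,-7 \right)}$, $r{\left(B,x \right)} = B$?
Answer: $-1057$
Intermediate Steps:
$C{\left(a \right)} = 3$ ($C{\left(a \right)} = \left(-3\right) \left(-1\right) = 3$)
$-1060 + C{\left(\frac{1}{-4} \right)} = -1060 + 3 = -1057$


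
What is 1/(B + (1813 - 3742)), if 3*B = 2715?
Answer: -1/1024 ≈ -0.00097656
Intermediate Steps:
B = 905 (B = (⅓)*2715 = 905)
1/(B + (1813 - 3742)) = 1/(905 + (1813 - 3742)) = 1/(905 - 1929) = 1/(-1024) = -1/1024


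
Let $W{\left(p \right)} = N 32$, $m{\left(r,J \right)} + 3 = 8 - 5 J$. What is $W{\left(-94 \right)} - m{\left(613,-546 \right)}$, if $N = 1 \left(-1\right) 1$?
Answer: $-2767$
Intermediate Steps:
$m{\left(r,J \right)} = 5 - 5 J$ ($m{\left(r,J \right)} = -3 - \left(-8 + 5 J\right) = 5 - 5 J$)
$N = -1$ ($N = \left(-1\right) 1 = -1$)
$W{\left(p \right)} = -32$ ($W{\left(p \right)} = \left(-1\right) 32 = -32$)
$W{\left(-94 \right)} - m{\left(613,-546 \right)} = -32 - \left(5 - -2730\right) = -32 - \left(5 + 2730\right) = -32 - 2735 = -2767$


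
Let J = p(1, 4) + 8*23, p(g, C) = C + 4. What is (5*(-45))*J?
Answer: -43200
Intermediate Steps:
p(g, C) = 4 + C
J = 192 (J = (4 + 4) + 8*23 = 8 + 184 = 192)
(5*(-45))*J = (5*(-45))*192 = -225*192 = -43200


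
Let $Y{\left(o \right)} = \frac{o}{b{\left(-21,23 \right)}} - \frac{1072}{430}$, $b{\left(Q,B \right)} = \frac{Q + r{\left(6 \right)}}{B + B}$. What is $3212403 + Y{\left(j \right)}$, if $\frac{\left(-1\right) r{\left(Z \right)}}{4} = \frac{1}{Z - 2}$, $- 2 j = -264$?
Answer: $\frac{690606769}{215} \approx 3.2121 \cdot 10^{6}$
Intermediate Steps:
$j = 132$ ($j = \left(- \frac{1}{2}\right) \left(-264\right) = 132$)
$r{\left(Z \right)} = - \frac{4}{-2 + Z}$ ($r{\left(Z \right)} = - \frac{4}{Z - 2} = - \frac{4}{-2 + Z}$)
$b{\left(Q,B \right)} = \frac{-1 + Q}{2 B}$ ($b{\left(Q,B \right)} = \frac{Q - \frac{4}{-2 + 6}}{B + B} = \frac{Q - \frac{4}{4}}{2 B} = \left(Q - 1\right) \frac{1}{2 B} = \left(-1 + Q\right) \frac{1}{2 B} = \frac{-1 + Q}{2 B}$)
$Y{\left(o \right)} = - \frac{536}{215} - \frac{23 o}{11}$ ($Y{\left(o \right)} = \frac{o}{\frac{1}{2} \cdot \frac{1}{23} \left(-1 - 21\right)} - \frac{1072}{430} = \frac{o}{\frac{1}{2} \cdot \frac{1}{23} \left(-22\right)} - \frac{536}{215} = \frac{o}{- \frac{11}{23}} - \frac{536}{215} = o \left(- \frac{23}{11}\right) - \frac{536}{215} = - \frac{23 o}{11} - \frac{536}{215} = - \frac{536}{215} - \frac{23 o}{11}$)
$3212403 + Y{\left(j \right)} = 3212403 - \frac{59876}{215} = \frac{690606769}{215}$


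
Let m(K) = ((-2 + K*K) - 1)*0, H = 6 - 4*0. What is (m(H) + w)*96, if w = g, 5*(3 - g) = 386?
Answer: -35616/5 ≈ -7123.2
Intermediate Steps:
H = 6 (H = 6 + 0 = 6)
g = -371/5 (g = 3 - ⅕*386 = 3 - 386/5 = -371/5 ≈ -74.200)
w = -371/5 ≈ -74.200
m(K) = 0 (m(K) = ((-2 + K²) - 1)*0 = (-3 + K²)*0 = 0)
(m(H) + w)*96 = (0 - 371/5)*96 = -371/5*96 = -35616/5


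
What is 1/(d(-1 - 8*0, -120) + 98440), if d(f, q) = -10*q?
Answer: 1/99640 ≈ 1.0036e-5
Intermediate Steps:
1/(d(-1 - 8*0, -120) + 98440) = 1/(-10*(-120) + 98440) = 1/(1200 + 98440) = 1/99640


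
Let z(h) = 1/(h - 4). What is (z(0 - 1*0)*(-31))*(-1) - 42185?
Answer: -168771/4 ≈ -42193.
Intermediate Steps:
z(h) = 1/(-4 + h)
(z(0 - 1*0)*(-31))*(-1) - 42185 = (-31/(-4 + (0 - 1*0)))*(-1) - 42185 = (-31/(-4 + (0 + 0)))*(-1) - 42185 = (-31/(-4 + 0))*(-1) - 42185 = (-31/(-4))*(-1) - 42185 = -¼*(-31)*(-1) - 42185 = (31/4)*(-1) - 42185 = -31/4 - 42185 = -168771/4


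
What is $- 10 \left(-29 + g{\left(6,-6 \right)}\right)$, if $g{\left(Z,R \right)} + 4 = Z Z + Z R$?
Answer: $330$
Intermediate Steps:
$g{\left(Z,R \right)} = -4 + Z^{2} + R Z$ ($g{\left(Z,R \right)} = -4 + \left(Z Z + Z R\right) = -4 + \left(Z^{2} + R Z\right) = -4 + Z^{2} + R Z$)
$- 10 \left(-29 + g{\left(6,-6 \right)}\right) = - 10 \left(-29 - \left(40 - 36\right)\right) = - 10 \left(-29 - 4\right) = \left(-10\right) \left(-33\right) = 330$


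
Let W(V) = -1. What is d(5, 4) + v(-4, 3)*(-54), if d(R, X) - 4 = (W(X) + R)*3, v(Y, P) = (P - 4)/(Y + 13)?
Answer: 22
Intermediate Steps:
v(Y, P) = (-4 + P)/(13 + Y)
d(R, X) = 1 + 3*R (d(R, X) = 4 + (-1 + R)*3 = 4 + (-3 + 3*R) = 1 + 3*R)
d(5, 4) + v(-4, 3)*(-54) = (1 + 3*5) + ((-4 + 3)/(13 - 4))*(-54) = (1 + 15) + (-1/9)*(-54) = 16 + ((⅑)*(-1))*(-54) = 16 - ⅑*(-54) = 16 + 6 = 22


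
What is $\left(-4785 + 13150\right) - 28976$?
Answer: $-20611$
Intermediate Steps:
$\left(-4785 + 13150\right) - 28976 = 8365 - 28976 = -20611$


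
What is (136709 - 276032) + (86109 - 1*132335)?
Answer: -185549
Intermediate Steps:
(136709 - 276032) + (86109 - 1*132335) = -139323 + (86109 - 132335) = -139323 - 46226 = -185549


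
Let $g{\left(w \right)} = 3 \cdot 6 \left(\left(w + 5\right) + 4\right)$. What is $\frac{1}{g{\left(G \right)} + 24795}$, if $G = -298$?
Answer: $\frac{1}{19593} \approx 5.1039 \cdot 10^{-5}$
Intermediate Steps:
$g{\left(w \right)} = 162 + 18 w$ ($g{\left(w \right)} = 18 \left(\left(5 + w\right) + 4\right) = 18 \left(9 + w\right) = 162 + 18 w$)
$\frac{1}{g{\left(G \right)} + 24795} = \frac{1}{\left(162 + 18 \left(-298\right)\right) + 24795} = \frac{1}{\left(162 - 5364\right) + 24795} = \frac{1}{-5202 + 24795} = \frac{1}{19593}$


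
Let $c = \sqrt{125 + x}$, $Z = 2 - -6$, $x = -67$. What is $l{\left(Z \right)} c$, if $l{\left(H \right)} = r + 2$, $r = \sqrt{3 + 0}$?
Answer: $\sqrt{58} \left(2 + \sqrt{3}\right) \approx 28.422$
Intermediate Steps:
$r = \sqrt{3} \approx 1.732$
$Z = 8$ ($Z = 2 + 6 = 8$)
$l{\left(H \right)} = 2 + \sqrt{3}$ ($l{\left(H \right)} = \sqrt{3} + 2 = 2 + \sqrt{3}$)
$c = \sqrt{58}$ ($c = \sqrt{125 - 67} = \sqrt{58} \approx 7.6158$)
$l{\left(Z \right)} c = \left(2 + \sqrt{3}\right) \sqrt{58} = \sqrt{58} \left(2 + \sqrt{3}\right)$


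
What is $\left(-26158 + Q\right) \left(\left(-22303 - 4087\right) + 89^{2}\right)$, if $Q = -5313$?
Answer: $581237899$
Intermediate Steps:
$\left(-26158 + Q\right) \left(\left(-22303 - 4087\right) + 89^{2}\right) = \left(-26158 - 5313\right) \left(\left(-22303 - 4087\right) + 89^{2}\right) = - 31471 \left(-26390 + 7921\right) = \left(-31471\right) \left(-18469\right) = 581237899$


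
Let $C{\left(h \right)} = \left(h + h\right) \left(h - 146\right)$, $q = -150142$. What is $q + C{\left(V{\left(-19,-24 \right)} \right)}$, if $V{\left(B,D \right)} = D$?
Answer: $-141982$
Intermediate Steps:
$C{\left(h \right)} = 2 h \left(-146 + h\right)$
$q + C{\left(V{\left(-19,-24 \right)} \right)} = -150142 + 2 \left(-24\right) \left(-146 - 24\right) = -150142 + 2 \left(-24\right) \left(-170\right) = -150142 + 8160 = -141982$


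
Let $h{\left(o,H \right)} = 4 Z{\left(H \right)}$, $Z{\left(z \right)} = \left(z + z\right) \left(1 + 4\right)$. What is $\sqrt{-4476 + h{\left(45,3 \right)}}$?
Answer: $66 i \approx 66.0 i$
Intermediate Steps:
$Z{\left(z \right)} = 10 z$ ($Z{\left(z \right)} = 2 z 5 = 10 z$)
$h{\left(o,H \right)} = 40 H$ ($h{\left(o,H \right)} = 4 \cdot 10 H = 40 H$)
$\sqrt{-4476 + h{\left(45,3 \right)}} = \sqrt{-4476 + 40 \cdot 3} = \sqrt{-4476 + 120} = \sqrt{-4356} = 66 i$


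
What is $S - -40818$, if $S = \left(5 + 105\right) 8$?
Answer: $41698$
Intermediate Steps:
$S = 880$ ($S = 110 \cdot 8 = 880$)
$S - -40818 = 880 - -40818 = 880 + 40818 = 41698$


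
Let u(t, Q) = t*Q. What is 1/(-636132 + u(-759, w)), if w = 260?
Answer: -1/833472 ≈ -1.1998e-6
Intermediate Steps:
u(t, Q) = Q*t
1/(-636132 + u(-759, w)) = 1/(-636132 + 260*(-759)) = 1/(-636132 - 197340) = 1/(-833472) = -1/833472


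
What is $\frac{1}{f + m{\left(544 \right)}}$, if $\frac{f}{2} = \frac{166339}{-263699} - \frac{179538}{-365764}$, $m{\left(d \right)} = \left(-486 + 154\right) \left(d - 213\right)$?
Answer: $- \frac{24112900259}{2649821583675495} \approx -9.0998 \cdot 10^{-6}$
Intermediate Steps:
$m{\left(d \right)} = 70716 - 332 d$ ($m{\left(d \right)} = - 332 \left(-213 + d\right) = 70716 - 332 d$)
$f = - \frac{6748413467}{24112900259}$ ($f = 2 \left(\frac{166339}{-263699} - \frac{179538}{-365764}\right) = 2 \left(166339 \left(- \frac{1}{263699}\right) - - \frac{89769}{182882}\right) = 2 \left(- \frac{166339}{263699} + \frac{89769}{182882}\right) = 2 \left(- \frac{6748413467}{48225800518}\right) = - \frac{6748413467}{24112900259} \approx -0.27987$)
$\frac{1}{f + m{\left(544 \right)}} = \frac{1}{- \frac{6748413467}{24112900259} + \left(70716 - 180608\right)} = \frac{1}{- \frac{6748413467}{24112900259} - 109892} = \frac{1}{- \frac{2649821583675495}{24112900259}} = - \frac{24112900259}{2649821583675495}$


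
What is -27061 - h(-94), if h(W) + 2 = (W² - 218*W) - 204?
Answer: -56183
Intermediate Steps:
h(W) = -206 + W² - 218*W (h(W) = -2 + ((W² - 218*W) - 204) = -2 + (-204 + W² - 218*W) = -206 + W² - 218*W)
-27061 - h(-94) = -27061 - (-206 + (-94)² - 218*(-94)) = -27061 - (-206 + 8836 + 20492) = -27061 - 1*29122 = -27061 - 29122 = -56183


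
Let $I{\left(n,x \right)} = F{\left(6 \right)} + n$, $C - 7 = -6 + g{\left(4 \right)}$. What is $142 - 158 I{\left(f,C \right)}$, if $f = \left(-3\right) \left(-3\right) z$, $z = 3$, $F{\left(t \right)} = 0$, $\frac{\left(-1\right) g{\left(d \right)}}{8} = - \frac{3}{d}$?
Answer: $-4124$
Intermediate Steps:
$g{\left(d \right)} = \frac{24}{d}$ ($g{\left(d \right)} = - 8 \left(- \frac{3}{d}\right) = \frac{24}{d}$)
$C = 7$ ($C = 7 - \left(6 - \frac{24}{4}\right) = 7 + \left(-6 + 24 \cdot \frac{1}{4}\right) = 7 + \left(-6 + 6\right) = 7 + 0 = 7$)
$f = 27$ ($f = \left(-3\right) \left(-3\right) 3 = 9 \cdot 3 = 27$)
$I{\left(n,x \right)} = n$ ($I{\left(n,x \right)} = 0 + n = n$)
$142 - 158 I{\left(f,C \right)} = 142 - 4266 = -4124$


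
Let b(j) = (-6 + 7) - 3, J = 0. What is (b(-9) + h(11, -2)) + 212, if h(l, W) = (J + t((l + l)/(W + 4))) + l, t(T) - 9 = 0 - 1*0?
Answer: 230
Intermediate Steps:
t(T) = 9 (t(T) = 9 + (0 - 1*0) = 9 + (0 + 0) = 9 + 0 = 9)
h(l, W) = 9 + l (h(l, W) = (0 + 9) + l = 9 + l)
b(j) = -2 (b(j) = 1 - 3 = -2)
(b(-9) + h(11, -2)) + 212 = (-2 + (9 + 11)) + 212 = (-2 + 20) + 212 = 18 + 212 = 230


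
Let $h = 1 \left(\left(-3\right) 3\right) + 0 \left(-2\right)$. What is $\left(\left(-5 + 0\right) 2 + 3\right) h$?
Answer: $63$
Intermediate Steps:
$h = -9$ ($h = 1 \left(-9\right) + 0 = -9 + 0 = -9$)
$\left(\left(-5 + 0\right) 2 + 3\right) h = \left(\left(-5 + 0\right) 2 + 3\right) \left(-9\right) = \left(\left(-5\right) 2 + 3\right) \left(-9\right) = \left(-10 + 3\right) \left(-9\right) = \left(-7\right) \left(-9\right) = 63$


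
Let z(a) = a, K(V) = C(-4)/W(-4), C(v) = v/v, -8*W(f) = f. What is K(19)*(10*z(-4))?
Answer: -80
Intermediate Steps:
W(f) = -f/8
C(v) = 1
K(V) = 2 (K(V) = 1/(-1/8*(-4)) = 1/(1/2) = 1*2 = 2)
K(19)*(10*z(-4)) = 2*(10*(-4)) = 2*(-40) = -80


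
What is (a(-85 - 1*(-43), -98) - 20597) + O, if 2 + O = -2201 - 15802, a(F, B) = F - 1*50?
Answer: -38694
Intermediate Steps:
a(F, B) = -50 + F (a(F, B) = F - 50 = -50 + F)
O = -18005 (O = -2 + (-2201 - 15802) = -2 - 18003 = -18005)
(a(-85 - 1*(-43), -98) - 20597) + O = ((-50 + (-85 - 1*(-43))) - 20597) - 18005 = ((-50 + (-85 + 43)) - 20597) - 18005 = ((-50 - 42) - 20597) - 18005 = (-92 - 20597) - 18005 = -20689 - 18005 = -38694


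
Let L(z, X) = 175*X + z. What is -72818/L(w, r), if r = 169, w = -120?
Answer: -72818/29455 ≈ -2.4722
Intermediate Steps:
L(z, X) = z + 175*X
-72818/L(w, r) = -72818/(-120 + 175*169) = -72818/(-120 + 29575) = -72818/29455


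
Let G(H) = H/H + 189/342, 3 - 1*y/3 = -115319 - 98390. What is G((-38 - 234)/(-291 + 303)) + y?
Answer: 24363227/38 ≈ 6.4114e+5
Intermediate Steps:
y = 641136 (y = 9 - 3*(-115319 - 98390) = 9 - 3*(-213709) = 9 + 641127 = 641136)
G(H) = 59/38 (G(H) = 1 + 189*(1/342) = 1 + 21/38 = 59/38)
G((-38 - 234)/(-291 + 303)) + y = 59/38 + 641136 = 24363227/38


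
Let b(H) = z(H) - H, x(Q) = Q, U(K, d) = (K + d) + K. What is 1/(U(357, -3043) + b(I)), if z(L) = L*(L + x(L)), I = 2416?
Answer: 1/11669367 ≈ 8.5694e-8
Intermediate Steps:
U(K, d) = d + 2*K
z(L) = 2*L² (z(L) = L*(L + L) = L*(2*L) = 2*L²)
b(H) = -H + 2*H² (b(H) = 2*H² - H = -H + 2*H²)
1/(U(357, -3043) + b(I)) = 1/((-3043 + 2*357) + 2416*(-1 + 2*2416)) = 1/((-3043 + 714) + 2416*(-1 + 4832)) = 1/(-2329 + 2416*4831) = 1/(-2329 + 11671696) = 1/11669367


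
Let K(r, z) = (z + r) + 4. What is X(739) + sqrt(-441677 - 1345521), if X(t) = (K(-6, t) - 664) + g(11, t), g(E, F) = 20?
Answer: 93 + I*sqrt(1787198) ≈ 93.0 + 1336.9*I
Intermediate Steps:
K(r, z) = 4 + r + z (K(r, z) = (r + z) + 4 = 4 + r + z)
X(t) = -646 + t (X(t) = ((4 - 6 + t) - 664) + 20 = ((-2 + t) - 664) + 20 = (-666 + t) + 20 = -646 + t)
X(739) + sqrt(-441677 - 1345521) = (-646 + 739) + sqrt(-441677 - 1345521) = 93 + sqrt(-1787198) = 93 + I*sqrt(1787198)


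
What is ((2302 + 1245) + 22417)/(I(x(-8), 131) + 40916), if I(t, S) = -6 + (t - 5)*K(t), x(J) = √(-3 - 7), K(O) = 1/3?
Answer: 1911859140/3012285127 - 77892*I*√10/15061425635 ≈ 0.63469 - 1.6354e-5*I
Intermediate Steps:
K(O) = ⅓
x(J) = I*√10 (x(J) = √(-10) = I*√10)
I(t, S) = -23/3 + t/3 (I(t, S) = -6 + (t - 5)*(⅓) = -6 + (-5 + t)*(⅓) = -6 + (-5/3 + t/3) = -23/3 + t/3)
((2302 + 1245) + 22417)/(I(x(-8), 131) + 40916) = ((2302 + 1245) + 22417)/((-23/3 + (I*√10)/3) + 40916) = (3547 + 22417)/((-23/3 + I*√10/3) + 40916) = 25964/(122725/3 + I*√10/3)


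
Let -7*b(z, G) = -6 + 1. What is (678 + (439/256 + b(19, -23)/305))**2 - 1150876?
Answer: -8231272760339319/11949113344 ≈ -6.8886e+5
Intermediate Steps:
b(z, G) = 5/7 (b(z, G) = -(-6 + 1)/7 = -1/7*(-5) = 5/7)
(678 + (439/256 + b(19, -23)/305))**2 - 1150876 = (678 + (439/256 + (5/7)/305))**2 - 1150876 = (678 + (439*(1/256) + (5/7)*(1/305)))**2 - 1150876 = (678 + (439/256 + 1/427))**2 - 1150876 = (678 + 187709/109312)**2 - 1150876 = (74301245/109312)**2 - 1150876 = 5520675008550025/11949113344 - 1150876 = -8231272760339319/11949113344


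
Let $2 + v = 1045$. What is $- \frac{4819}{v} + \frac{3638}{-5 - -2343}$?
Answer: $- \frac{533742}{174181} \approx -3.0643$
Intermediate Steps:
$v = 1043$ ($v = -2 + 1045 = 1043$)
$- \frac{4819}{v} + \frac{3638}{-5 - -2343} = - \frac{4819}{1043} + \frac{3638}{-5 - -2343} = \left(-4819\right) \frac{1}{1043} + \frac{3638}{-5 + 2343} = - \frac{4819}{1043} + \frac{3638}{2338} = - \frac{4819}{1043} + 3638 \cdot \frac{1}{2338} = - \frac{4819}{1043} + \frac{1819}{1169} = - \frac{533742}{174181}$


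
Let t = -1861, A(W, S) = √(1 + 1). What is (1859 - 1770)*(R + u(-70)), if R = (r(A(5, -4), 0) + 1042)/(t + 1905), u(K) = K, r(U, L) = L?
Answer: -90691/22 ≈ -4122.3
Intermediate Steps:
A(W, S) = √2
R = 521/22 (R = (0 + 1042)/(-1861 + 1905) = 1042/44 = 1042*(1/44) = 521/22 ≈ 23.682)
(1859 - 1770)*(R + u(-70)) = (1859 - 1770)*(521/22 - 70) = 89*(-1019/22) = -90691/22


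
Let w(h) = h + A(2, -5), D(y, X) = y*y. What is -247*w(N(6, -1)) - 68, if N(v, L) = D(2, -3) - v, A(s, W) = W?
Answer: 1661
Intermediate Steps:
D(y, X) = y²
N(v, L) = 4 - v (N(v, L) = 2² - v = 4 - v)
w(h) = -5 + h (w(h) = h - 5 = -5 + h)
-247*w(N(6, -1)) - 68 = -247*(-5 + (4 - 1*6)) - 68 = -247*(-5 + (4 - 6)) - 68 = -247*(-5 - 2) - 68 = -247*(-7) - 68 = 1729 - 68 = 1661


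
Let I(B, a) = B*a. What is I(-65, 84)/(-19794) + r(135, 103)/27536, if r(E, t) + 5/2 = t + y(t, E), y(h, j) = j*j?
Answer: 171027169/181682528 ≈ 0.94135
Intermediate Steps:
y(h, j) = j**2
r(E, t) = -5/2 + t + E**2 (r(E, t) = -5/2 + (t + E**2) = -5/2 + t + E**2)
I(-65, 84)/(-19794) + r(135, 103)/27536 = -65*84/(-19794) + (-5/2 + 103 + 135**2)/27536 = -5460*(-1/19794) + (-5/2 + 103 + 18225)*(1/27536) = 910/3299 + (36651/2)*(1/27536) = 910/3299 + 36651/55072 = 171027169/181682528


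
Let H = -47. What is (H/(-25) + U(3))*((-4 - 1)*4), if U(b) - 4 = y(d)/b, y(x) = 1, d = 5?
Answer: -1864/15 ≈ -124.27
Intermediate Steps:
U(b) = 4 + 1/b
(H/(-25) + U(3))*((-4 - 1)*4) = (-47/(-25) + (4 + 1/3))*((-4 - 1)*4) = (-47*(-1/25) + (4 + ⅓))*(-5*4) = (47/25 + 13/3)*(-20) = (466/75)*(-20) = -1864/15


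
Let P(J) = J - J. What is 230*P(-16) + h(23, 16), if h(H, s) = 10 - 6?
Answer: 4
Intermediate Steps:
P(J) = 0
h(H, s) = 4
230*P(-16) + h(23, 16) = 230*0 + 4 = 0 + 4 = 4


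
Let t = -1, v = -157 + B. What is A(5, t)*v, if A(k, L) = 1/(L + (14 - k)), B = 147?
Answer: -5/4 ≈ -1.2500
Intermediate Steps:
v = -10 (v = -157 + 147 = -10)
A(k, L) = 1/(14 + L - k)
A(5, t)*v = -10/(14 - 1 - 1*5) = -10/(14 - 1 - 5) = -10/8 = (⅛)*(-10) = -5/4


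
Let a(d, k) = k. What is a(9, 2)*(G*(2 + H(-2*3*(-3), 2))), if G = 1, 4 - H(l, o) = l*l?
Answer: -636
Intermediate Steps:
H(l, o) = 4 - l**2 (H(l, o) = 4 - l*l = 4 - l**2)
a(9, 2)*(G*(2 + H(-2*3*(-3), 2))) = 2*(1*(2 + (4 - (-2*3*(-3))**2))) = 2*(1*(2 + (4 - (-6*(-3))**2))) = 2*(1*(2 + (4 - 1*18**2))) = 2*(1*(2 + (4 - 1*324))) = 2*(1*(2 + (4 - 324))) = 2*(1*(2 - 320)) = 2*(1*(-318)) = 2*(-318) = -636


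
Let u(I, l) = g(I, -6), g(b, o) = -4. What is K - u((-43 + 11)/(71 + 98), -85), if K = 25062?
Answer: 25066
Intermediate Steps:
u(I, l) = -4
K - u((-43 + 11)/(71 + 98), -85) = 25062 - 1*(-4) = 25062 + 4 = 25066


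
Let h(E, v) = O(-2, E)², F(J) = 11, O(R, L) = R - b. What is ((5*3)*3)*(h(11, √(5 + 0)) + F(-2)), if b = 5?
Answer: 2700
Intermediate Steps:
O(R, L) = -5 + R (O(R, L) = R - 1*5 = R - 5 = -5 + R)
h(E, v) = 49 (h(E, v) = (-5 - 2)² = (-7)² = 49)
((5*3)*3)*(h(11, √(5 + 0)) + F(-2)) = ((5*3)*3)*(49 + 11) = (15*3)*60 = 45*60 = 2700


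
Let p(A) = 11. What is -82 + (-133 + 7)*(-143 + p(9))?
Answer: 16550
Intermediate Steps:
-82 + (-133 + 7)*(-143 + p(9)) = -82 + (-133 + 7)*(-143 + 11) = -82 - 126*(-132) = -82 + 16632 = 16550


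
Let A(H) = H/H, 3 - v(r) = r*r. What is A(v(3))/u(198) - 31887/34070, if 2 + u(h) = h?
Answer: -3107891/3338860 ≈ -0.93082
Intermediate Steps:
v(r) = 3 - r² (v(r) = 3 - r*r = 3 - r²)
u(h) = -2 + h
A(H) = 1
A(v(3))/u(198) - 31887/34070 = 1/(-2 + 198) - 31887/34070 = 1/196 - 31887*1/34070 = 1*(1/196) - 31887/34070 = 1/196 - 31887/34070 = -3107891/3338860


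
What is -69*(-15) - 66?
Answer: 969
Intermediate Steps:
-69*(-15) - 66 = 1035 - 66 = 969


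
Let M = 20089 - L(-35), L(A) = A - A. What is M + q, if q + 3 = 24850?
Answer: 44936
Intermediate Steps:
L(A) = 0
q = 24847 (q = -3 + 24850 = 24847)
M = 20089 (M = 20089 - 1*0 = 20089 + 0 = 20089)
M + q = 20089 + 24847 = 44936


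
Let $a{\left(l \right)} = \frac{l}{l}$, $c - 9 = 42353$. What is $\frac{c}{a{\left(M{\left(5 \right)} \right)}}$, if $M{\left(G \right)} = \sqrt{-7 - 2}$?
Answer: $42362$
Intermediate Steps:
$c = 42362$ ($c = 9 + 42353 = 42362$)
$M{\left(G \right)} = 3 i$ ($M{\left(G \right)} = \sqrt{-9} = 3 i$)
$a{\left(l \right)} = 1$
$\frac{c}{a{\left(M{\left(5 \right)} \right)}} = \frac{42362}{1} = 42362 \cdot 1 = 42362$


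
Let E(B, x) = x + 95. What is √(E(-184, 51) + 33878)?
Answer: 2*√8506 ≈ 184.46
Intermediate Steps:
E(B, x) = 95 + x
√(E(-184, 51) + 33878) = √((95 + 51) + 33878) = √(146 + 33878) = √34024 = 2*√8506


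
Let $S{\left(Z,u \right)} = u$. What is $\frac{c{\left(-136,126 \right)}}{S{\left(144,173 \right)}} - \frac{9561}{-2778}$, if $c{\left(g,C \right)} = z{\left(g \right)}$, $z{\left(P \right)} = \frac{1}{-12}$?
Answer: $\frac{3307643}{961188} \approx 3.4412$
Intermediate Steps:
$z{\left(P \right)} = - \frac{1}{12}$
$c{\left(g,C \right)} = - \frac{1}{12}$
$\frac{c{\left(-136,126 \right)}}{S{\left(144,173 \right)}} - \frac{9561}{-2778} = - \frac{1}{12 \cdot 173} - \frac{9561}{-2778} = \left(- \frac{1}{12}\right) \frac{1}{173} - - \frac{3187}{926} = - \frac{1}{2076} + \frac{3187}{926} = \frac{3307643}{961188}$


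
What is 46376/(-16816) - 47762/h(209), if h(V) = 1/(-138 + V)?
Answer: -7128102201/2102 ≈ -3.3911e+6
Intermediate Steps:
46376/(-16816) - 47762/h(209) = 46376/(-16816) - 47762/(1/(-138 + 209)) = 46376*(-1/16816) - 47762/(1/71) = -5797/2102 - 47762/1/71 = -5797/2102 - 47762*71 = -5797/2102 - 3391102 = -7128102201/2102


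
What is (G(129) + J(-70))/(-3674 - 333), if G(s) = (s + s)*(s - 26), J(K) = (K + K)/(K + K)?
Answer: -26575/4007 ≈ -6.6321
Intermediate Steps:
J(K) = 1 (J(K) = (2*K)/((2*K)) = (2*K)*(1/(2*K)) = 1)
G(s) = 2*s*(-26 + s) (G(s) = (2*s)*(-26 + s) = 2*s*(-26 + s))
(G(129) + J(-70))/(-3674 - 333) = (2*129*(-26 + 129) + 1)/(-3674 - 333) = (2*129*103 + 1)/(-4007) = (26574 + 1)*(-1/4007) = 26575*(-1/4007) = -26575/4007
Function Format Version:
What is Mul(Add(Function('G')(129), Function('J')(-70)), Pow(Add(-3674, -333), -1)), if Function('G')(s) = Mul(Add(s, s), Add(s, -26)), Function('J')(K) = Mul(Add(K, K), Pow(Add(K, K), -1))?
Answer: Rational(-26575, 4007) ≈ -6.6321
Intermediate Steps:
Function('J')(K) = 1 (Function('J')(K) = Mul(Mul(2, K), Pow(Mul(2, K), -1)) = Mul(Mul(2, K), Mul(Rational(1, 2), Pow(K, -1))) = 1)
Function('G')(s) = Mul(2, s, Add(-26, s)) (Function('G')(s) = Mul(Mul(2, s), Add(-26, s)) = Mul(2, s, Add(-26, s)))
Mul(Add(Function('G')(129), Function('J')(-70)), Pow(Add(-3674, -333), -1)) = Mul(Add(Mul(2, 129, Add(-26, 129)), 1), Pow(Add(-3674, -333), -1)) = Mul(Add(Mul(2, 129, 103), 1), Pow(-4007, -1)) = Mul(Add(26574, 1), Rational(-1, 4007)) = Mul(26575, Rational(-1, 4007)) = Rational(-26575, 4007)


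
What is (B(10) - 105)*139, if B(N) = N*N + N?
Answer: 695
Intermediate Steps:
B(N) = N + N² (B(N) = N² + N = N + N²)
(B(10) - 105)*139 = (10*(1 + 10) - 105)*139 = (10*11 - 105)*139 = (110 - 105)*139 = 5*139 = 695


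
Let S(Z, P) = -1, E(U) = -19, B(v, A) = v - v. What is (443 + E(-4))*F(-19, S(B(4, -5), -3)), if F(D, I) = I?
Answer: -424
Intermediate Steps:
B(v, A) = 0
(443 + E(-4))*F(-19, S(B(4, -5), -3)) = (443 - 19)*(-1) = 424*(-1) = -424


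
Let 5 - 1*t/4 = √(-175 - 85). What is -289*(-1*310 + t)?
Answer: 83810 + 2312*I*√65 ≈ 83810.0 + 18640.0*I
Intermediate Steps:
t = 20 - 8*I*√65 (t = 20 - 4*√(-175 - 85) = 20 - 8*I*√65 ≈ 20.0 - 64.498*I)
-289*(-1*310 + t) = -289*(-1*310 + (20 - 8*I*√65)) = -289*(-310 + (20 - 8*I*√65)) = -289*(-290 - 8*I*√65) = 83810 + 2312*I*√65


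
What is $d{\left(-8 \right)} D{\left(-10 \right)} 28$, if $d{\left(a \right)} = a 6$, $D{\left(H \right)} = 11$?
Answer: $-14784$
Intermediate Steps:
$d{\left(a \right)} = 6 a$
$d{\left(-8 \right)} D{\left(-10 \right)} 28 = 6 \left(-8\right) 11 \cdot 28 = \left(-48\right) 11 \cdot 28 = \left(-528\right) 28 = -14784$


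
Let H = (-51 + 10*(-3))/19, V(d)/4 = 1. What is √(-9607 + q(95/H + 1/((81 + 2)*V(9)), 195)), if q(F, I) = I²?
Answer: √28418 ≈ 168.58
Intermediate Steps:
V(d) = 4 (V(d) = 4*1 = 4)
H = -81/19 (H = (-51 - 30)*(1/19) = -81*1/19 = -81/19 ≈ -4.2632)
√(-9607 + q(95/H + 1/((81 + 2)*V(9)), 195)) = √(-9607 + 195²) = √(-9607 + 38025) = √28418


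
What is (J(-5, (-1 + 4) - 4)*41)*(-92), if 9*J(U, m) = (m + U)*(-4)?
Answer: -30176/3 ≈ -10059.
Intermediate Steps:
J(U, m) = -4*U/9 - 4*m/9 (J(U, m) = ((m + U)*(-4))/9 = ((U + m)*(-4))/9 = (-4*U - 4*m)/9 = -4*U/9 - 4*m/9)
(J(-5, (-1 + 4) - 4)*41)*(-92) = ((-4/9*(-5) - 4*((-1 + 4) - 4)/9)*41)*(-92) = ((20/9 - 4*(3 - 4)/9)*41)*(-92) = ((20/9 - 4/9*(-1))*41)*(-92) = ((20/9 + 4/9)*41)*(-92) = ((8/3)*41)*(-92) = (328/3)*(-92) = -30176/3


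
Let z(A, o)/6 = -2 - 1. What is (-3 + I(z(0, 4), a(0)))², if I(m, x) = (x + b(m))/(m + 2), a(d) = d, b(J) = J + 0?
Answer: 225/64 ≈ 3.5156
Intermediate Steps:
b(J) = J
z(A, o) = -18 (z(A, o) = 6*(-2 - 1) = 6*(-3) = -18)
I(m, x) = (m + x)/(2 + m) (I(m, x) = (x + m)/(m + 2) = (m + x)/(2 + m))
(-3 + I(z(0, 4), a(0)))² = (-3 + (-18 + 0)/(2 - 18))² = (-3 - 18/(-16))² = (-3 - 1/16*(-18))² = (-3 + 9/8)² = (-15/8)² = 225/64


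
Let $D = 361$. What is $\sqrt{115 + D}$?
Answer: $2 \sqrt{119} \approx 21.817$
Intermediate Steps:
$\sqrt{115 + D} = \sqrt{115 + 361} = \sqrt{476} = 2 \sqrt{119}$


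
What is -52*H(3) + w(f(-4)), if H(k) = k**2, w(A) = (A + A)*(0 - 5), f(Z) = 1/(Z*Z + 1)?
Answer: -7966/17 ≈ -468.59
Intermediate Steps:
f(Z) = 1/(1 + Z**2) (f(Z) = 1/(Z**2 + 1) = 1/(1 + Z**2))
w(A) = -10*A (w(A) = (2*A)*(-5) = -10*A)
-52*H(3) + w(f(-4)) = -52*3**2 - 10/(1 + (-4)**2) = -52*9 - 10/(1 + 16) = -468 - 10/17 = -7966/17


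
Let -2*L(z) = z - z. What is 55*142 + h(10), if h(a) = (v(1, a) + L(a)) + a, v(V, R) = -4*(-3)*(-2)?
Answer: 7796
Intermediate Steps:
L(z) = 0 (L(z) = -(z - z)/2 = -½*0 = 0)
v(V, R) = -24 (v(V, R) = 12*(-2) = -24)
h(a) = -24 + a (h(a) = (-24 + 0) + a = -24 + a)
55*142 + h(10) = 55*142 + (-24 + 10) = 7810 - 14 = 7796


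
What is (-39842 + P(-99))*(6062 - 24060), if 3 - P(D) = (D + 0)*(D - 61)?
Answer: 1002110642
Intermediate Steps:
P(D) = 3 - D*(-61 + D) (P(D) = 3 - (D + 0)*(D - 61) = 3 - D*(-61 + D))
(-39842 + P(-99))*(6062 - 24060) = (-39842 + (3 - 1*(-99)**2 + 61*(-99)))*(6062 - 24060) = (-39842 + (3 - 1*9801 - 6039))*(-17998) = (-39842 + (3 - 9801 - 6039))*(-17998) = (-39842 - 15837)*(-17998) = -55679*(-17998) = 1002110642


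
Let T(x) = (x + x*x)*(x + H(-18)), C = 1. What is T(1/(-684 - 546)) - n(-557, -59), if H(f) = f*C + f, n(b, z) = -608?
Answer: 1131461557349/1860867000 ≈ 608.03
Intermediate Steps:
H(f) = 2*f (H(f) = f*1 + f = f + f = 2*f)
T(x) = (-36 + x)*(x + x²) (T(x) = (x + x*x)*(x + 2*(-18)) = (x + x²)*(x - 36) = (x + x²)*(-36 + x) = (-36 + x)*(x + x²))
T(1/(-684 - 546)) - n(-557, -59) = (-36 + (1/(-684 - 546))² - 35/(-684 - 546))/(-684 - 546) - 1*(-608) = (-36 + (1/(-1230))² - 35/(-1230))/(-1230) + 608 = -(-36 + (-1/1230)² - 35*(-1/1230))/1230 + 608 = -(-36 + 1/1512900 + 7/246)/1230 + 608 = -1/1230*(-54421349/1512900) + 608 = 54421349/1860867000 + 608 = 1131461557349/1860867000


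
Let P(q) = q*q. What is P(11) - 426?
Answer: -305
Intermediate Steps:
P(q) = q**2
P(11) - 426 = 11**2 - 426 = 121 - 426 = -305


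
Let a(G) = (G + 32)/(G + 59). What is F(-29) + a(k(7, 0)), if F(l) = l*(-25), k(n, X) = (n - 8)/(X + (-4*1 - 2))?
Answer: 257568/355 ≈ 725.54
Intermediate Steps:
k(n, X) = (-8 + n)/(-6 + X) (k(n, X) = (-8 + n)/(X + (-4 - 2)) = (-8 + n)/(X - 6) = (-8 + n)/(-6 + X))
F(l) = -25*l
a(G) = (32 + G)/(59 + G)
F(-29) + a(k(7, 0)) = -25*(-29) + (32 + (-8 + 7)/(-6 + 0))/(59 + (-8 + 7)/(-6 + 0)) = 725 + (32 - 1/(-6))/(59 - 1/(-6)) = 725 + (32 - 1/6*(-1))/(59 - 1/6*(-1)) = 725 + (32 + 1/6)/(59 + 1/6) = 725 + (193/6)/(355/6) = 725 + (6/355)*(193/6) = 725 + 193/355 = 257568/355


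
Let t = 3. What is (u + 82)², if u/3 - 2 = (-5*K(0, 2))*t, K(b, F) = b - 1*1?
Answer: 17689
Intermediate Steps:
K(b, F) = -1 + b (K(b, F) = b - 1 = -1 + b)
u = 51 (u = 6 + 3*(-5*(-1 + 0)*3) = 6 + 3*(-5*(-1)*3) = 6 + 3*(5*3) = 6 + 3*15 = 6 + 45 = 51)
(u + 82)² = (51 + 82)² = 133² = 17689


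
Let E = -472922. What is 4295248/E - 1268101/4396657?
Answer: -9742222523529/1039637910877 ≈ -9.3708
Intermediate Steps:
4295248/E - 1268101/4396657 = 4295248/(-472922) - 1268101/4396657 = 4295248*(-1/472922) - 1268101*1/4396657 = -2147624/236461 - 1268101/4396657 = -9742222523529/1039637910877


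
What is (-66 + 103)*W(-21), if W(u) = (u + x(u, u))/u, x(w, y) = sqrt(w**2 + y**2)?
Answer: 37 - 37*sqrt(2) ≈ -15.326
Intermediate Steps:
W(u) = (u + sqrt(2)*sqrt(u**2))/u (W(u) = (u + sqrt(u**2 + u**2))/u = (u + sqrt(2*u**2))/u = (u + sqrt(2)*sqrt(u**2))/u)
(-66 + 103)*W(-21) = (-66 + 103)*((-21 + sqrt(2)*sqrt((-21)**2))/(-21)) = 37*(-(-21 + sqrt(2)*sqrt(441))/21) = 37*(-(-21 + sqrt(2)*21)/21) = 37*(-(-21 + 21*sqrt(2))/21) = 37*(1 - sqrt(2)) = 37 - 37*sqrt(2)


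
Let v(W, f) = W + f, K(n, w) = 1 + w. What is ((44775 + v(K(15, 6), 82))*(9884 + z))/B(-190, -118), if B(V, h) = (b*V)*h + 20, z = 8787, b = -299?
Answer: -104706968/837945 ≈ -124.96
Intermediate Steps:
B(V, h) = 20 - 299*V*h (B(V, h) = (-299*V)*h + 20 = -299*V*h + 20 = 20 - 299*V*h)
((44775 + v(K(15, 6), 82))*(9884 + z))/B(-190, -118) = ((44775 + ((1 + 6) + 82))*(9884 + 8787))/(20 - 299*(-190)*(-118)) = ((44775 + (7 + 82))*18671)/(20 - 6703580) = ((44775 + 89)*18671)/(-6703560) = (44864*18671)*(-1/6703560) = 837655744*(-1/6703560) = -104706968/837945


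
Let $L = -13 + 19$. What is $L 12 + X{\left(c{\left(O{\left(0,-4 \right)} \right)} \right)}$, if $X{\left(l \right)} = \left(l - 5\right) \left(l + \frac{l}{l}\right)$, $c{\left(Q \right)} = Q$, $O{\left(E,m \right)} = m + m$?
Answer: $163$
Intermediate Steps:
$O{\left(E,m \right)} = 2 m$
$X{\left(l \right)} = \left(1 + l\right) \left(-5 + l\right)$ ($X{\left(l \right)} = \left(-5 + l\right) \left(l + 1\right) = \left(-5 + l\right) \left(1 + l\right) = \left(1 + l\right) \left(-5 + l\right)$)
$L = 6$
$L 12 + X{\left(c{\left(O{\left(0,-4 \right)} \right)} \right)} = 6 \cdot 12 - \left(5 - 64 + 4 \cdot 2 \left(-4\right)\right) = 72 - \left(-27 - 64\right) = 72 + \left(-5 + 64 + 32\right) = 72 + 91 = 163$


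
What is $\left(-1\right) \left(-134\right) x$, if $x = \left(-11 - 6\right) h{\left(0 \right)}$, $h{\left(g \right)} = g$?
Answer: $0$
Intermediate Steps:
$x = 0$ ($x = \left(-11 - 6\right) 0 = \left(-17\right) 0 = 0$)
$\left(-1\right) \left(-134\right) x = \left(-1\right) \left(-134\right) 0 = 134 \cdot 0 = 0$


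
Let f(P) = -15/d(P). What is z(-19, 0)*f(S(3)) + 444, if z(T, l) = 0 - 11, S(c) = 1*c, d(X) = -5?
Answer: 411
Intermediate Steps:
S(c) = c
z(T, l) = -11
f(P) = 3 (f(P) = -15/(-5) = -15*(-⅕) = 3)
z(-19, 0)*f(S(3)) + 444 = -11*3 + 444 = -33 + 444 = 411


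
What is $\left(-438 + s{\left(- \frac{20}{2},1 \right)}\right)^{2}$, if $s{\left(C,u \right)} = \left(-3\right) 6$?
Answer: $207936$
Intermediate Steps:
$s{\left(C,u \right)} = -18$
$\left(-438 + s{\left(- \frac{20}{2},1 \right)}\right)^{2} = \left(-438 - 18\right)^{2} = \left(-456\right)^{2} = 207936$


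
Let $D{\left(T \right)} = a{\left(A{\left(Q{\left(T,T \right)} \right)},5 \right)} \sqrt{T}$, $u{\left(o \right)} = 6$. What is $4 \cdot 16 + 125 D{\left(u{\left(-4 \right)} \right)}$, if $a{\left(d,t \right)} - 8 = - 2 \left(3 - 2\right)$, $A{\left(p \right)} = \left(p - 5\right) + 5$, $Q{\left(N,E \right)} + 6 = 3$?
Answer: $64 + 750 \sqrt{6} \approx 1901.1$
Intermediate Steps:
$Q{\left(N,E \right)} = -3$ ($Q{\left(N,E \right)} = -6 + 3 = -3$)
$A{\left(p \right)} = p$ ($A{\left(p \right)} = \left(-5 + p\right) + 5 = p$)
$a{\left(d,t \right)} = 6$ ($a{\left(d,t \right)} = 8 - 2 \left(3 - 2\right) = 8 - 2 = 6$)
$D{\left(T \right)} = 6 \sqrt{T}$
$4 \cdot 16 + 125 D{\left(u{\left(-4 \right)} \right)} = 4 \cdot 16 + 125 \cdot 6 \sqrt{6} = 64 + 750 \sqrt{6}$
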